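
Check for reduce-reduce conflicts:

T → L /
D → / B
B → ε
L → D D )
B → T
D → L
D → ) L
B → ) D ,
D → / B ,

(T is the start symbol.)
Yes — I10: [D → ) L .] vs [D → L .]

A reduce-reduce conflict occurs when an LR(0) state has two complete items [A → α .] and [B → β .] — both call for a reduction, and with no lookahead the parser cannot choose between them.

Augment with T' → T and build the canonical LR(0) collection (I0 = CLOSURE({[T' → . T]}), then GOTO on every symbol after a dot until no new states appear). It has 17 states:
  I0: { [D → . ) L], [D → . / B ,], [D → . / B], [D → . L], [L → . D D )], [T → . L /], [T' → . T] }  — shift
  I1: { [D → ) . L], [D → . ) L], [D → . / B ,], [D → . / B], [D → . L], [L → . D D )] }  — shift
  I2: { [B → . ) D ,], [B → . T], [B → .], [D → . ) L], [D → . / B ,], [D → . / B], [D → . L], [D → / . B ,], [D → / . B], [L → . D D )], [T → . L /] }  — shift, reduce
  I3: { [D → . ) L], [D → . / B ,], [D → . / B], [D → . L], [L → . D D )], [L → D . D )] }  — shift
  I4: { [D → L .], [T → L . /] }  — shift, reduce
  I5: { [T' → T .] }  — accept
  I6: { [T → L / .] }  — reduce
  I7: { [D → . ) L], [D → . / B ,], [D → . / B], [D → . L], [L → . D D )], [L → D . D )], [L → D D . )] }  — shift
  I8: { [D → L .] }  — reduce
  I9: { [D → ) . L], [D → . ) L], [D → . / B ,], [D → . / B], [D → . L], [L → . D D )], [L → D D ) .] }  — shift, reduce
  I10: { [D → ) L .], [D → L .] }  — 2 reduces
  I11: { [B → ) . D ,], [D → ) . L], [D → . ) L], [D → . / B ,], [D → . / B], [D → . L], [L → . D D )] }  — shift
  I12: { [D → / B . ,], [D → / B .] }  — shift, reduce
  I13: { [B → T .] }  — reduce
  I14: { [D → / B , .] }  — reduce
  I15: { [B → ) D . ,], [D → . ) L], [D → . / B ,], [D → . / B], [D → . L], [L → . D D )], [L → D . D )] }  — shift
  I16: { [B → ) D , .] }  — reduce

I10 contains complete items [D → ) L .], [D → L .] — reduce-reduce conflict.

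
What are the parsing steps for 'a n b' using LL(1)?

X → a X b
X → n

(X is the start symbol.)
Stack is shown with the top on the left.

Stack    Input    Action
------------------------
X $      a n b $  output X → a X b
a X b $  a n b $  match 'a'
X b $    n b $    output X → n
n b $    n b $    match 'n'
b $      b $      match 'b'
$        $        accept

The string is accepted.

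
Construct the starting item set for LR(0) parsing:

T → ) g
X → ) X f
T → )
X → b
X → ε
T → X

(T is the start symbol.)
First, augment the grammar with T' → T
I₀ = CLOSURE({ [T' → . T] }):
  [T' → . T] has the dot before T: add [T → . ) g], [T → . )], [T → . X]
  [T → . X] has the dot before X: add [X → . ) X f], [X → . b], [X → .]
No further items can be added.

I₀ = { [T → . ) g], [T → . )], [T → . X], [T' → . T], [X → . ) X f], [X → . b], [X → .] }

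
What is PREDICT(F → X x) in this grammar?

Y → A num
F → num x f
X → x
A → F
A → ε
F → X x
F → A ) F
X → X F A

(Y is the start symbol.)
{ 'x' }

PREDICT(F → X x) = (FIRST(RHS) \ {ε}) ∪ (FOLLOW(F) if ε ∈ FIRST(RHS), i.e. RHS ⇒* ε)
FIRST(X) = { 'x' }
FIRST(X x) = { 'x' }
ε ∉ FIRST(X x), so FOLLOW(F) is not added.
PREDICT(F → X x) = { 'x' }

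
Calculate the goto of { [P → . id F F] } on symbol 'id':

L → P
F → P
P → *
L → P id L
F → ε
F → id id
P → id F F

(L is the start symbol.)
GOTO(I, 'id') = CLOSURE({ [A → αX.β] : [A → α.Xβ] ∈ I, X = 'id' })

Items with dot before 'id', with the dot advanced:
  [P → . id F F] → [P → id . F F]
Closure of the advanced items:
  [P → id . F F] has the dot before F: add [F → . P], [F → .], [F → . id id]
  [F → . P] has the dot before P: add [P → . *], [P → . id F F]

GOTO = { [F → . P], [F → . id id], [F → .], [P → . *], [P → . id F F], [P → id . F F] }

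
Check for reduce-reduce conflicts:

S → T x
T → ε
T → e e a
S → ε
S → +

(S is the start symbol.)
Yes — I0: [S → .] vs [T → .]

Augment with S' → S and build the canonical LR(0) collection (I0 = CLOSURE({[S' → . S]}), then GOTO on every symbol after a dot until no new states appear). It has 8 states:
  I0: { [S → . +], [S → . T x], [S → .], [S' → . S], [T → . e e a], [T → .] }  — shift, 2 reduces
  I1: { [S → + .] }  — reduce
  I2: { [S' → S .] }  — accept
  I3: { [S → T . x] }  — shift
  I4: { [T → e . e a] }  — shift
  I5: { [T → e e . a] }  — shift
  I6: { [T → e e a .] }  — reduce
  I7: { [S → T x .] }  — reduce

I0 contains complete items [S → .], [T → .] — reduce-reduce conflict.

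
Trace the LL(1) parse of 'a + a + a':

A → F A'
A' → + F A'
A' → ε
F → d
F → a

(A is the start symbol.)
LL(1) parsing maintains a stack (initially the start symbol over $) and the input. At each step: if the stack top is a terminal, match it against the current input token; if it is a non-terminal N, replace it with the RHS of M[N, lookahead] (the unique production whose predict set contains the lookahead).

Stack is shown with the top on the left.

Stack     Input        Action
-----------------------------
A $       a + a + a $  output A → F A'
F A' $    a + a + a $  output F → a
a A' $    a + a + a $  match 'a'
A' $      + a + a $    output A' → + F A'
+ F A' $  + a + a $    match '+'
F A' $    a + a $      output F → a
a A' $    a + a $      match 'a'
A' $      + a $        output A' → + F A'
+ F A' $  + a $        match '+'
F A' $    a $          output F → a
a A' $    a $          match 'a'
A' $      $            output A' → ε
$         $            accept

The string is accepted.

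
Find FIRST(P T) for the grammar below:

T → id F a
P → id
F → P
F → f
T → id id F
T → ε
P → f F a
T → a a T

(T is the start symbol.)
{ 'f', 'id' }

FIRST sets of the non-terminals involved (from the grammar, by fixed-point iteration):
  FIRST(P) = { 'f', 'id' }

To compute FIRST(P T), process the symbols left to right:
Symbol P is a non-terminal. Add FIRST(P) \ {ε} = { 'f', 'id' }
P is not nullable (ε ∉ FIRST(P)), so stop here.
FIRST(P T) = { 'f', 'id' }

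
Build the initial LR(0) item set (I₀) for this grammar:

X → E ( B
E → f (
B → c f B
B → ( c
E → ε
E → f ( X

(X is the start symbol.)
First, augment the grammar with X' → X
I₀ = CLOSURE({ [X' → . X] }):
  [X' → . X] has the dot before X: add [X → . E ( B]
  [X → . E ( B] has the dot before E: add [E → . f (], [E → .], [E → . f ( X]
No further items can be added.

I₀ = { [E → . f ( X], [E → . f (], [E → .], [X → . E ( B], [X' → . X] }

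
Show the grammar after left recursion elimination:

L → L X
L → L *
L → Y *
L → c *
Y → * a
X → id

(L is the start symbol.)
L is directly left-recursive. The standard transformation for
  A → A α₁ | ... | A α_m | β₁ | ... | β_n
is
  A  → β₁ A' | ... | β_n A'
  A' → α₁ A' | ... | α_m A' | ε

L → Y * becomes L → Y * L'
L → c * becomes L → c * L'
L → L X becomes L' → X L'
L → L * becomes L' → * L'
Add L' → ε

Productions for other non-terminals are unchanged:
  Y → * a
  X → id

Resulting grammar:
L → Y * L'
L → c * L'
L' → X L'
L' → * L'
L' → ε
Y → * a
X → id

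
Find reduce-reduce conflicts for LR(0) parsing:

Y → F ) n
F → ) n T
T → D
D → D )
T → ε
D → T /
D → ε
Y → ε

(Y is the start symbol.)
A reduce-reduce conflict occurs when an LR(0) state has two complete items [A → α .] and [B → β .] — both call for a reduction, and with no lookahead the parser cannot choose between them.

Augment with Y' → Y and build the canonical LR(0) collection (I0 = CLOSURE({[Y' → . Y]}), then GOTO on every symbol after a dot until no new states appear). It has 11 states:
  I0: { [F → . ) n T], [Y → . F ) n], [Y → .], [Y' → . Y] }  — shift, reduce
  I1: { [F → ) . n T] }  — shift
  I2: { [Y → F . ) n] }  — shift
  I3: { [Y' → Y .] }  — accept
  I4: { [Y → F ) . n] }  — shift
  I5: { [Y → F ) n .] }  — reduce
  I6: { [D → . D )], [D → . T /], [D → .], [F → ) n . T], [T → . D], [T → .] }  — 2 reduces
  I7: { [D → D . )], [T → D .] }  — shift, reduce
  I8: { [D → T . /], [F → ) n T .] }  — shift, reduce
  I9: { [D → T / .] }  — reduce
  I10: { [D → D ) .] }  — reduce

I6 contains complete items [D → .], [T → .] — reduce-reduce conflict.

Answer: Yes — I6: [D → .] vs [T → .]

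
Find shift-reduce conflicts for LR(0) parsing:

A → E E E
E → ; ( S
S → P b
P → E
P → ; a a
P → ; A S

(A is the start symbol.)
Augment with A' → A and build the canonical LR(0) collection (I0 = CLOSURE({[A' → . A]}), then GOTO on every symbol after a dot until no new states appear). It has 16 states:
  I0: { [A → . E E E], [A' → . A], [E → . ; ( S] }  — shift
  I1: { [E → ; . ( S] }  — shift
  I2: { [A' → A .] }  — accept
  I3: { [A → E . E E], [E → . ; ( S] }  — shift
  I4: { [A → E E . E], [E → . ; ( S] }  — shift
  I5: { [A → E E E .] }  — reduce
  I6: { [E → . ; ( S], [E → ; ( . S], [P → . ; A S], [P → . ; a a], [P → . E], [S → . P b] }  — shift
  I7: { [A → . E E E], [E → . ; ( S], [E → ; . ( S], [P → ; . A S], [P → ; . a a] }  — shift
  I8: { [P → E .] }  — reduce
  I9: { [S → P . b] }  — shift
  I10: { [E → ; ( S .] }  — reduce
  I11: { [S → P b .] }  — reduce
  I12: { [E → . ; ( S], [P → . ; A S], [P → . ; a a], [P → . E], [P → ; A . S], [S → . P b] }  — shift
  I13: { [P → ; a . a] }  — shift
  I14: { [P → ; a a .] }  — reduce
  I15: { [P → ; A S .] }  — reduce

No state contains both a complete item and a shift item.

Answer: No shift-reduce conflicts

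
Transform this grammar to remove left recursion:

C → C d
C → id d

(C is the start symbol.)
C → id d C'
C' → d C'
C' → ε

C is directly left-recursive. The standard transformation for
  A → A α₁ | ... | A α_m | β₁ | ... | β_n
is
  A  → β₁ A' | ... | β_n A'
  A' → α₁ A' | ... | α_m A' | ε

C → id d becomes C → id d C'
C → C d becomes C' → d C'
Add C' → ε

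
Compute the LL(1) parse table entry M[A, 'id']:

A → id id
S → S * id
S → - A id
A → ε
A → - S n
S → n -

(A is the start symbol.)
A → id id, A → ε

To find M[A, 'id'], we find productions for A where 'id' is in the predict set (PREDICT(N → α) = (FIRST(α) \ {ε}) ∪ (FOLLOW(N) if α ⇒* ε)).

Relevant sets:
  FOLLOW(A) = { $, 'id' }

A → id id: PREDICT = { 'id' }
  'id' is in predict set, so this production goes in M[A, 'id']
A → ε: PREDICT = { $, 'id' }
  'id' is in predict set, so this production goes in M[A, 'id']
A → - S n: PREDICT = { '-' }

M[A, 'id'] = A → id id, A → ε  (a multiply-defined cell — the grammar is not LL(1))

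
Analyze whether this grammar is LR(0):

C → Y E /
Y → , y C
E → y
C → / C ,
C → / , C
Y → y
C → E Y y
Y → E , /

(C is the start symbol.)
No. Reduce-reduce conflict: [E → y .] and [Y → y .]

A grammar is LR(0) if no state in the canonical LR(0) collection has:
  - both a shift item (dot before a terminal) and a complete item (shift-reduce conflict), or
  - two or more complete items (reduce-reduce conflict; the accept item [C' → C .] counts as a complete item here).

Augment with C' → C and build the canonical LR(0) collection (I0 = CLOSURE({[C' → . C]}), then GOTO on every symbol after a dot until no new states appear). It has 23 states:
  I0: { [C → . / , C], [C → . / C ,], [C → . E Y y], [C → . Y E /], [C' → . C], [E → . y], [Y → . , y C], [Y → . E , /], [Y → . y] }  — shift
  I1: { [Y → , . y C] }  — shift
  I2: { [C → . / , C], [C → . / C ,], [C → . E Y y], [C → . Y E /], [C → / . , C], [C → / . C ,], [E → . y], [Y → . , y C], [Y → . E , /], [Y → . y] }  — shift
  I3: { [C' → C .] }  — accept
  I4: { [C → E . Y y], [E → . y], [Y → . , y C], [Y → . E , /], [Y → . y], [Y → E . , /] }  — shift
  I5: { [C → Y . E /], [E → . y] }  — shift
  I6: { [E → y .], [Y → y .] }  — 2 reduces
  I7: { [C → Y E . /] }  — shift
  I8: { [E → y .] }  — reduce
  I9: { [C → Y E / .] }  — reduce
  I10: { [Y → , . y C], [Y → E , . /] }  — shift
  I11: { [Y → E . , /] }  — shift
  I12: { [C → E Y . y] }  — shift
  I13: { [C → E Y y .] }  — reduce
  I14: { [Y → E , . /] }  — shift
  I15: { [Y → E , / .] }  — reduce
  I16: { [C → . / , C], [C → . / C ,], [C → . E Y y], [C → . Y E /], [E → . y], [Y → , y . C], [Y → . , y C], [Y → . E , /], [Y → . y] }  — shift
  I17: { [Y → , y C .] }  — reduce
  I18: { [C → . / , C], [C → . / C ,], [C → . E Y y], [C → . Y E /], [C → / , . C], [E → . y], [Y → , . y C], [Y → . , y C], [Y → . E , /], [Y → . y] }  — shift
  I19: { [C → / C . ,] }  — shift
  I20: { [C → / C , .] }  — reduce
  I21: { [C → / , C .] }  — reduce
  I22: { [C → . / , C], [C → . / C ,], [C → . E Y y], [C → . Y E /], [E → . y], [E → y .], [Y → , y . C], [Y → . , y C], [Y → . E , /], [Y → . y], [Y → y .] }  — shift, 2 reduces

Conflict in state I6:
  Reduce-reduce conflict: [E → y .] and [Y → y .]
So the grammar is NOT LR(0).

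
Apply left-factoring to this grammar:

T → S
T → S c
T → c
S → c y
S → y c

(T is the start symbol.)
Left-factoring transforms A → αβ₁ | αβ₂ into A → αA' and A' → β₁ | β₂
(α is the longest common prefix among the alternatives). Repeat until
no nonterminal has two alternatives with a common prefix.

Round 1: T has alternatives sharing prefix 'S'. Introduce T': T → S T'
  Add: T' → ε
  Add: T' → c

No remaining common prefixes — done.

Resulting grammar:
T → S T'
T' → ε
T' → c
T → c
S → c y
S → y c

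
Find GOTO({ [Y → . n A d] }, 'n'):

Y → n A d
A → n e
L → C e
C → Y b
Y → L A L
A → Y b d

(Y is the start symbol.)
{ [A → . Y b d], [A → . n e], [C → . Y b], [L → . C e], [Y → . L A L], [Y → . n A d], [Y → n . A d] }

GOTO(I, 'n') = CLOSURE({ [A → αX.β] : [A → α.Xβ] ∈ I, X = 'n' })

Items with dot before 'n', with the dot advanced:
  [Y → . n A d] → [Y → n . A d]
Closure of the advanced items:
  [Y → n . A d] has the dot before A: add [A → . n e], [A → . Y b d]
  [A → . Y b d] has the dot before Y: add [Y → . n A d], [Y → . L A L]
  [Y → . L A L] has the dot before L: add [L → . C e]
  [L → . C e] has the dot before C: add [C → . Y b]

GOTO = { [A → . Y b d], [A → . n e], [C → . Y b], [L → . C e], [Y → . L A L], [Y → . n A d], [Y → n . A d] }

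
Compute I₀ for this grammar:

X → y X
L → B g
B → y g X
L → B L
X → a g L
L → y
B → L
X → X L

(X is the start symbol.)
{ [X → . X L], [X → . a g L], [X → . y X], [X' → . X] }

First, augment the grammar with X' → X
I₀ = CLOSURE({ [X' → . X] }):
  [X' → . X] has the dot before X: add [X → . y X], [X → . a g L], [X → . X L]
No further items can be added.

I₀ = { [X → . X L], [X → . a g L], [X → . y X], [X' → . X] }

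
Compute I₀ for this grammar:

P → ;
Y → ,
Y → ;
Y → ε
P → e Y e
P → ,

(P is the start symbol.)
First, augment the grammar with P' → P
I₀ = CLOSURE({ [P' → . P] }):
  [P' → . P] has the dot before P: add [P → . ;], [P → . e Y e], [P → . ,]
No further items can be added.

I₀ = { [P → . ,], [P → . ;], [P → . e Y e], [P' → . P] }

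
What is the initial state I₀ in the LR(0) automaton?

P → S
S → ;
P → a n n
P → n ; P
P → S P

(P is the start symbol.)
First, augment the grammar with P' → P
I₀ = CLOSURE({ [P' → . P] }):
  [P' → . P] has the dot before P: add [P → . S], [P → . a n n], [P → . n ; P], [P → . S P]
  [P → . S] has the dot before S: add [S → . ;]
No further items can be added.

I₀ = { [P → . S P], [P → . S], [P → . a n n], [P → . n ; P], [P' → . P], [S → . ;] }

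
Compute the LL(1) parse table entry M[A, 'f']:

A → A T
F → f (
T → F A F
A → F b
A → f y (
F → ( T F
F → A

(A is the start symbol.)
A → A T, A → F b, A → f y (

To find M[A, 'f'], we find productions for A where 'f' is in the predict set (PREDICT(N → α) = (FIRST(α) \ {ε}) ∪ (FOLLOW(N) if α ⇒* ε)).

Relevant sets:
  FIRST(A) = { '(', 'f' }
  FIRST(F) = { '(', 'f' }

A → A T: PREDICT = { '(', 'f' }
  'f' is in predict set, so this production goes in M[A, 'f']
A → F b: PREDICT = { '(', 'f' }
  'f' is in predict set, so this production goes in M[A, 'f']
A → f y (: PREDICT = { 'f' }
  'f' is in predict set, so this production goes in M[A, 'f']

M[A, 'f'] = A → A T, A → F b, A → f y (  (a multiply-defined cell — the grammar is not LL(1))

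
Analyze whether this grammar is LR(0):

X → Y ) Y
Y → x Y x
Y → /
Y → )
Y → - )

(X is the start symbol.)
A grammar is LR(0) if no state in the canonical LR(0) collection has:
  - both a shift item (dot before a terminal) and a complete item (shift-reduce conflict), or
  - two or more complete items (reduce-reduce conflict; the accept item [X' → X .] counts as a complete item here).

Augment with X' → X and build the canonical LR(0) collection (I0 = CLOSURE({[X' → . X]}), then GOTO on every symbol after a dot until no new states appear). It has 12 states:
  I0: { [X → . Y ) Y], [X' → . X], [Y → . )], [Y → . - )], [Y → . /], [Y → . x Y x] }  — shift
  I1: { [Y → ) .] }  — reduce
  I2: { [Y → - . )] }  — shift
  I3: { [Y → / .] }  — reduce
  I4: { [X' → X .] }  — accept
  I5: { [X → Y . ) Y] }  — shift
  I6: { [Y → . )], [Y → . - )], [Y → . /], [Y → . x Y x], [Y → x . Y x] }  — shift
  I7: { [Y → x Y . x] }  — shift
  I8: { [Y → x Y x .] }  — reduce
  I9: { [X → Y ) . Y], [Y → . )], [Y → . - )], [Y → . /], [Y → . x Y x] }  — shift
  I10: { [X → Y ) Y .] }  — reduce
  I11: { [Y → - ) .] }  — reduce

Every state is either a pure shift/goto state or contains exactly one complete item and nothing to shift — no conflicts. The grammar is LR(0).

Answer: Yes, the grammar is LR(0)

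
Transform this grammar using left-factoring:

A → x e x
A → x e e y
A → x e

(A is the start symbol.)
A → x e A'
A' → x
A' → e y
A' → ε

Left-factoring transforms A → αβ₁ | αβ₂ into A → αA' and A' → β₁ | β₂
(α is the longest common prefix among the alternatives). Repeat until
no nonterminal has two alternatives with a common prefix.

Round 1: A has alternatives sharing prefix 'x e'. Introduce A': A → x e A'
  Add: A' → x
  Add: A' → e y
  Add: A' → ε

No remaining common prefixes — done.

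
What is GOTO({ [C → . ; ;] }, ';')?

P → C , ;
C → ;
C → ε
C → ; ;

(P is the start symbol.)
{ [C → ; . ;] }

GOTO(I, ';') = CLOSURE({ [A → αX.β] : [A → α.Xβ] ∈ I, X = ';' })

Items with dot before ';', with the dot advanced:
  [C → . ; ;] → [C → ; . ;]
Closure adds nothing (no advanced item has the dot before a non-terminal).

GOTO = { [C → ; . ;] }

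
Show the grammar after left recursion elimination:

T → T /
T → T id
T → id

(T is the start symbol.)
T is directly left-recursive. The standard transformation for
  A → A α₁ | ... | A α_m | β₁ | ... | β_n
is
  A  → β₁ A' | ... | β_n A'
  A' → α₁ A' | ... | α_m A' | ε

T → id becomes T → id T'
T → T / becomes T' → / T'
T → T id becomes T' → id T'
Add T' → ε

Resulting grammar:
T → id T'
T' → / T'
T' → id T'
T' → ε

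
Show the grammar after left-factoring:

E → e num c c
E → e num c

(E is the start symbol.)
E → e num c E'
E' → c
E' → ε

Left-factoring transforms A → αβ₁ | αβ₂ into A → αA' and A' → β₁ | β₂
(α is the longest common prefix among the alternatives). Repeat until
no nonterminal has two alternatives with a common prefix.

Round 1: E has alternatives sharing prefix 'e num c'. Introduce E': E → e num c E'
  Add: E' → c
  Add: E' → ε

No remaining common prefixes — done.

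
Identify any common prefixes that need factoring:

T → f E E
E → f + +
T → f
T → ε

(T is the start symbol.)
Left-factoring is needed when two productions for the same non-terminal
share a common prefix on the right-hand side.

Productions for T:
  T → f E E
  T → f
  T → ε

Found common prefix 'f' in productions for T

Answer: Yes, T has productions with common prefix 'f'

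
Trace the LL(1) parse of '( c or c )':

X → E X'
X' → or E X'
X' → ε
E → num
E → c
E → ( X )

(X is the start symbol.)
Stack is shown with the top on the left.

Stack           Input         Action
------------------------------------
X $             ( c or c ) $  output X → E X'
E X' $          ( c or c ) $  output E → ( X )
( X ) X' $      ( c or c ) $  match '('
X ) X' $        c or c ) $    output X → E X'
E X' ) X' $     c or c ) $    output E → c
c X' ) X' $     c or c ) $    match 'c'
X' ) X' $       or c ) $      output X' → or E X'
or E X' ) X' $  or c ) $      match 'or'
E X' ) X' $     c ) $         output E → c
c X' ) X' $     c ) $         match 'c'
X' ) X' $       ) $           output X' → ε
) X' $          ) $           match ')'
X' $            $             output X' → ε
$               $             accept

The string is accepted.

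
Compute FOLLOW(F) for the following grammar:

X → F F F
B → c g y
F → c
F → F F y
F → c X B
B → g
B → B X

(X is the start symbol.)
To compute FOLLOW(F), find every occurrence of F on a right-hand side N → α F β: add FIRST(β) \ {ε}, and if β is empty or nullable also add FOLLOW(N). Iterate to a fixed point.

In X → F F F: F is followed by F F, add FIRST(F F) \ {ε} = { 'c' }
In X → F F F: F is followed by F, add FIRST(F) \ {ε} = { 'c' }
In X → F F F: F is at the end, add FOLLOW(X)
In F → F F y: F is followed by F y, add FIRST(F y) \ {ε} = { 'c' }
In F → F F y: F is followed by y, add FIRST(y) \ {ε} = { 'y' }

The FOLLOW sets referred to above (computed the same way, to a fixed point):
  FOLLOW(X) = { $, 'c', 'g', 'y' }

Taking the union: FOLLOW(F) = { $, 'c', 'g', 'y' }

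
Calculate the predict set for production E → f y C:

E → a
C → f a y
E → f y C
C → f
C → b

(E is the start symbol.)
PREDICT(E → f y C) = (FIRST(RHS) \ {ε}) ∪ (FOLLOW(E) if ε ∈ FIRST(RHS), i.e. RHS ⇒* ε)
FIRST(f y C) = { 'f' }
ε ∉ FIRST(f y C), so FOLLOW(E) is not added.
PREDICT(E → f y C) = { 'f' }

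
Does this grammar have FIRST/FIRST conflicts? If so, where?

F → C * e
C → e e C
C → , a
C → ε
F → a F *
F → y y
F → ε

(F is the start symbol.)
A FIRST/FIRST conflict occurs when two productions N → α and N → β for the same non-terminal have FIRST(α) ∩ FIRST(β) ≠ ∅ (with ε ∈ FIRST of a nullable right-hand side, so two nullable alternatives also conflict).

FIRST sets of the non-terminals at (or reachable through a nullable prefix from) the front of some alternative:
  FIRST(C) = { ',', 'e', ε }

Productions for F:
  F → C * e: FIRST = { '*', ',', 'e' }
  F → a F *: FIRST = { 'a' }
  F → y y: FIRST = { 'y' }
  F → ε: FIRST = { ε }
Productions for C:
  C → e e C: FIRST = { 'e' }
  C → , a: FIRST = { ',' }
  C → ε: FIRST = { ε }

All alternatives of each non-terminal have pairwise disjoint FIRST sets.

Answer: No FIRST/FIRST conflicts.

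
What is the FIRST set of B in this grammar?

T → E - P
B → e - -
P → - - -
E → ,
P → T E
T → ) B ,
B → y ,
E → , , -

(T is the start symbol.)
{ 'e', 'y' }

From B → e - -:
  - e is a terminal: add 'e' and stop
From B → y ,:
  - y is a terminal: add 'y' and stop

Collecting: FIRST(B) = { 'e', 'y' }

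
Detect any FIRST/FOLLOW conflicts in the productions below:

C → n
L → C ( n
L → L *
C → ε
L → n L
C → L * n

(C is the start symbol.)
Yes. C → L '*' n with FOLLOW(C) on { '(' }

A FIRST/FOLLOW conflict occurs when a non-terminal N has a nullable alternative N → β (β ⇒* ε) and another alternative N → α with FIRST(α) ∩ FOLLOW(N) ≠ ∅: on such a lookahead the parser cannot decide between expanding α and letting N vanish via β.

Nullable non-terminals: C.
FIRST sets used below: FIRST(L) = { '(', 'n' }

C: nullable alternative(s) C → ε; FOLLOW(C) = { $, '(' }
  C → n: FIRST \ {ε} = { 'n' } — disjoint from FOLLOW(C)
  C → ε: FIRST \ {ε} = { } — this is the only nullable alternative, skip
  C → L * n: FIRST \ {ε} = { '(', 'n' } — overlaps FOLLOW(C) on { '(' }: CONFLICT

L has no nullable alternative, so no FIRST/FOLLOW check is needed there.

So the grammar has 1 FIRST/FOLLOW conflict (marked CONFLICT above).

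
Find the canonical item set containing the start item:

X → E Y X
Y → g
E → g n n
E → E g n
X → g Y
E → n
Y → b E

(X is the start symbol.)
First, augment the grammar with X' → X
I₀ = CLOSURE({ [X' → . X] }):
  [X' → . X] has the dot before X: add [X → . E Y X], [X → . g Y]
  [X → . E Y X] has the dot before E: add [E → . g n n], [E → . E g n], [E → . n]
No further items can be added.

I₀ = { [E → . E g n], [E → . g n n], [E → . n], [X → . E Y X], [X → . g Y], [X' → . X] }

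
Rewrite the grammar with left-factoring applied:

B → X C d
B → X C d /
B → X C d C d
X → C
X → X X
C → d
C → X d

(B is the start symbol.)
Left-factoring transforms A → αβ₁ | αβ₂ into A → αA' and A' → β₁ | β₂
(α is the longest common prefix among the alternatives). Repeat until
no nonterminal has two alternatives with a common prefix.

Round 1: B has alternatives sharing prefix 'X C d'. Introduce B': B → X C d B'
  Add: B' → ε
  Add: B' → /
  Add: B' → C d

No remaining common prefixes — done.

Resulting grammar:
B → X C d B'
B' → ε
B' → /
B' → C d
X → C
X → X X
C → d
C → X d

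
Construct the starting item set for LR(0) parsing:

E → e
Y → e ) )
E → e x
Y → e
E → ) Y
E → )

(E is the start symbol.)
{ [E → . ) Y], [E → . )], [E → . e x], [E → . e], [E' → . E] }

First, augment the grammar with E' → E
I₀ = CLOSURE({ [E' → . E] }):
  [E' → . E] has the dot before E: add [E → . e], [E → . e x], [E → . ) Y], [E → . )]
No further items can be added.

I₀ = { [E → . ) Y], [E → . )], [E → . e x], [E → . e], [E' → . E] }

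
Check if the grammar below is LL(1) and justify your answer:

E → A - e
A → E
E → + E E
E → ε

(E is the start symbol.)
A grammar is LL(1) if for each non-terminal N with multiple productions, the predict sets of those productions are pairwise disjoint, where PREDICT(N → α) = (FIRST(α) \ {ε}) ∪ (FOLLOW(N) if α ⇒* ε).

Relevant sets:
  FIRST(A) = { '+', '-', ε }
  FOLLOW(E) = { $, '+', '-' }

For E:
  PREDICT(E → A '-' e) = { '+', '-' }
  PREDICT(E → '+' E E) = { '+' }
  PREDICT(E → ε) = { $, '+', '-' }
A has a single production, so nothing to check there.

Conflict found: Predict set conflict for E: { '+' }
The grammar is NOT LL(1).

Answer: No. Predict set conflict for E: { '+' }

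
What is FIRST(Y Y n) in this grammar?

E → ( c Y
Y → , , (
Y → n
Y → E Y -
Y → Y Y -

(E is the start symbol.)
{ '(', ',', 'n' }

FIRST sets of the non-terminals involved (from the grammar, by fixed-point iteration):
  FIRST(Y) = { '(', ',', 'n' }

To compute FIRST(Y Y n), process the symbols left to right:
Symbol Y is a non-terminal. Add FIRST(Y) \ {ε} = { '(', ',', 'n' }
Y is not nullable (ε ∉ FIRST(Y)), so stop here.
FIRST(Y Y n) = { '(', ',', 'n' }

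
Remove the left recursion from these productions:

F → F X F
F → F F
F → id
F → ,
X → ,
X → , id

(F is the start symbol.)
F → id F'
F → , F'
F' → X F F'
F' → F F'
F' → ε
X → ,
X → , id

F is directly left-recursive. The standard transformation for
  A → A α₁ | ... | A α_m | β₁ | ... | β_n
is
  A  → β₁ A' | ... | β_n A'
  A' → α₁ A' | ... | α_m A' | ε

F → id becomes F → id F'
F → , becomes F → , F'
F → F X F becomes F' → X F F'
F → F F becomes F' → F F'
Add F' → ε

Productions for other non-terminals are unchanged:
  X → ,
  X → , id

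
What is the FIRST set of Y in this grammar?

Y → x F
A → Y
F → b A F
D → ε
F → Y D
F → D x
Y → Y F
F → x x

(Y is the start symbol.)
{ 'x' }

From Y → x F:
  - x is a terminal: add 'x' and stop
From Y → Y F:
  - Y is the symbol being defined: contributes nothing new
    Y is not nullable, so stop

Collecting: FIRST(Y) = { 'x' }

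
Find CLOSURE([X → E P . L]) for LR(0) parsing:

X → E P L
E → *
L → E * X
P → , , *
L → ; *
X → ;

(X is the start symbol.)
To compute CLOSURE, for each item [A → α.Bβ] where B is a non-terminal, add [B → .γ] for all productions B → γ; repeat for the newly added items until nothing changes.

Start with: [X → E P . L]
  [X → E P . L] has the dot before L: add [L → . E * X], [L → . ; *]
  [L → . E * X] has the dot before E: add [E → . *]
No further items can be added.

CLOSURE = { [E → . *], [L → . ; *], [L → . E * X], [X → E P . L] }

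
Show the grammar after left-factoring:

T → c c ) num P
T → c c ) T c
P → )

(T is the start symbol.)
Left-factoring transforms A → αβ₁ | αβ₂ into A → αA' and A' → β₁ | β₂
(α is the longest common prefix among the alternatives). Repeat until
no nonterminal has two alternatives with a common prefix.

Round 1: T has alternatives sharing prefix 'c c )'. Introduce T': T → c c ) T'
  Add: T' → num P
  Add: T' → T c

No remaining common prefixes — done.

Resulting grammar:
T → c c ) T'
T' → num P
T' → T c
P → )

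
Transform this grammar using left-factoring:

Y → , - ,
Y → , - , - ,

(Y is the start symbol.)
Left-factoring transforms A → αβ₁ | αβ₂ into A → αA' and A' → β₁ | β₂
(α is the longest common prefix among the alternatives). Repeat until
no nonterminal has two alternatives with a common prefix.

Round 1: Y has alternatives sharing prefix ', - ,'. Introduce Y': Y → , - , Y'
  Add: Y' → ε
  Add: Y' → - ,

No remaining common prefixes — done.

Resulting grammar:
Y → , - , Y'
Y' → ε
Y' → - ,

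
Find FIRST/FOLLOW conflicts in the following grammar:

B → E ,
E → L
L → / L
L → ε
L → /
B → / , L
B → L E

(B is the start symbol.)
Yes. L → '/' L with FOLLOW(L) on { '/' }; L → '/' with FOLLOW(L) on { '/' }

A FIRST/FOLLOW conflict occurs when a non-terminal N has a nullable alternative N → β (β ⇒* ε) and another alternative N → α with FIRST(α) ∩ FOLLOW(N) ≠ ∅: on such a lookahead the parser cannot decide between expanding α and letting N vanish via β.

Nullable non-terminals: B, E, L.
FIRST sets used below: FIRST(E) = { '/', ε }, FIRST(L) = { '/', ε }

B: nullable alternative(s) B → L E; FOLLOW(B) = { $ }
  B → E ,: FIRST \ {ε} = { ',', '/' } — disjoint from FOLLOW(B)
  B → / , L: FIRST \ {ε} = { '/' } — disjoint from FOLLOW(B)
  B → L E: FIRST \ {ε} = { '/' } — this is the only nullable alternative, skip
E has a nullable alternative but only one production, so nothing to check.

L: nullable alternative(s) L → ε; FOLLOW(L) = { $, ',', '/' }
  L → / L: FIRST \ {ε} = { '/' } — overlaps FOLLOW(L) on { '/' }: CONFLICT
  L → ε: FIRST \ {ε} = { } — this is the only nullable alternative, skip
  L → /: FIRST \ {ε} = { '/' } — overlaps FOLLOW(L) on { '/' }: CONFLICT

So the grammar has 2 FIRST/FOLLOW conflicts (marked CONFLICT above).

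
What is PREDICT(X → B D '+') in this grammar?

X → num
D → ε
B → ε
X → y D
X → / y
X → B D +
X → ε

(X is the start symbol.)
PREDICT(X → B D '+') = (FIRST(RHS) \ {ε}) ∪ (FOLLOW(X) if ε ∈ FIRST(RHS), i.e. RHS ⇒* ε)
FIRST(B) = { ε }
FIRST(D) = { ε }
FIRST(B D '+') = { '+' }
ε ∉ FIRST(B D '+'), so FOLLOW(X) is not added.
PREDICT(X → B D '+') = { '+' }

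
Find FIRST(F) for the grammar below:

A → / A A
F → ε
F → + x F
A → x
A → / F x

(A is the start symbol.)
From F → ε:
  - ε-production, so ε ∈ FIRST(F)
From F → + x F:
  - '+' is a terminal: add '+' and stop

Collecting: FIRST(F) = { '+', ε }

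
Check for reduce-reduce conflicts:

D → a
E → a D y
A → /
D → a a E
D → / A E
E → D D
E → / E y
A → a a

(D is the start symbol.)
Augment with D' → D and build the canonical LR(0) collection (I0 = CLOSURE({[D' → . D]}), then GOTO on every symbol after a dot until no new states appear). It has 25 states:
  I0: { [D → . / A E], [D → . a a E], [D → . a], [D' → . D] }  — shift
  I1: { [A → . /], [A → . a a], [D → / . A E] }  — shift
  I2: { [D' → D .] }  — accept
  I3: { [D → a . a E], [D → a .] }  — shift, reduce
  I4: { [D → . / A E], [D → . a a E], [D → . a], [D → a a . E], [E → . / E y], [E → . D D], [E → . a D y] }  — shift
  I5: { [A → . /], [A → . a a], [D → . / A E], [D → . a a E], [D → . a], [D → / . A E], [E → . / E y], [E → . D D], [E → . a D y], [E → / . E y] }  — shift
  I6: { [D → . / A E], [D → . a a E], [D → . a], [E → D . D] }  — shift
  I7: { [D → a a E .] }  — reduce
  I8: { [D → . / A E], [D → . a a E], [D → . a], [D → a . a E], [D → a .], [E → a . D y] }  — shift, reduce
  I9: { [E → a D . y] }  — shift
  I10: { [D → . / A E], [D → . a a E], [D → . a], [D → a . a E], [D → a .], [D → a a . E], [E → . / E y], [E → . D D], [E → . a D y] }  — shift, reduce
  I11: { [D → . / A E], [D → . a a E], [D → . a], [D → a . a E], [D → a .], [D → a a . E], [E → . / E y], [E → . D D], [E → . a D y], [E → a . D y] }  — shift, reduce
  I12: { [D → . / A E], [D → . a a E], [D → . a], [E → D . D], [E → a D . y] }  — shift
  I13: { [E → D D .] }  — reduce
  I14: { [E → a D y .] }  — reduce
  I15: { [A → . /], [A → . a a], [A → / .], [D → . / A E], [D → . a a E], [D → . a], [D → / . A E], [E → . / E y], [E → . D D], [E → . a D y], [E → / . E y] }  — shift, reduce
  I16: { [D → . / A E], [D → . a a E], [D → . a], [D → / A . E], [E → . / E y], [E → . D D], [E → . a D y] }  — shift
  I17: { [E → / E . y] }  — shift
  I18: { [A → a . a], [D → . / A E], [D → . a a E], [D → . a], [D → a . a E], [D → a .], [E → a . D y] }  — shift, reduce
  I19: { [A → a a .], [D → . / A E], [D → . a a E], [D → . a], [D → a . a E], [D → a .], [D → a a . E], [E → . / E y], [E → . D D], [E → . a D y] }  — shift, 2 reduces
  I20: { [E → / E y .] }  — reduce
  I21: { [D → / A E .] }  — reduce
  I22: { [A → / .] }  — reduce
  I23: { [A → a . a] }  — shift
  I24: { [A → a a .] }  — reduce

I19 contains complete items [A → a a .], [D → a .] — reduce-reduce conflict.

Answer: Yes — I19: [A → a a .] vs [D → a .]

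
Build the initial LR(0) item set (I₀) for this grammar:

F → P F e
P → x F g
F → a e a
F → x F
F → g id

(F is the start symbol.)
{ [F → . P F e], [F → . a e a], [F → . g id], [F → . x F], [F' → . F], [P → . x F g] }

First, augment the grammar with F' → F
I₀ = CLOSURE({ [F' → . F] }):
  [F' → . F] has the dot before F: add [F → . P F e], [F → . a e a], [F → . x F], [F → . g id]
  [F → . P F e] has the dot before P: add [P → . x F g]
No further items can be added.

I₀ = { [F → . P F e], [F → . a e a], [F → . g id], [F → . x F], [F' → . F], [P → . x F g] }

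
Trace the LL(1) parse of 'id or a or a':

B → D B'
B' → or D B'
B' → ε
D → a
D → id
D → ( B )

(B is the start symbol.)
LL(1) parsing maintains a stack (initially the start symbol over $) and the input. At each step: if the stack top is a terminal, match it against the current input token; if it is a non-terminal N, replace it with the RHS of M[N, lookahead] (the unique production whose predict set contains the lookahead).

Stack is shown with the top on the left.

Stack      Input           Action
---------------------------------
B $        id or a or a $  output B → D B'
D B' $     id or a or a $  output D → id
id B' $    id or a or a $  match 'id'
B' $       or a or a $     output B' → or D B'
or D B' $  or a or a $     match 'or'
D B' $     a or a $        output D → a
a B' $     a or a $        match 'a'
B' $       or a $          output B' → or D B'
or D B' $  or a $          match 'or'
D B' $     a $             output D → a
a B' $     a $             match 'a'
B' $       $               output B' → ε
$          $               accept

The string is accepted.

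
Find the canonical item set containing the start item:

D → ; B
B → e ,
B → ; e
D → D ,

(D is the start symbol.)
First, augment the grammar with D' → D
I₀ = CLOSURE({ [D' → . D] }):
  [D' → . D] has the dot before D: add [D → . ; B], [D → . D ,]
No further items can be added.

I₀ = { [D → . ; B], [D → . D ,], [D' → . D] }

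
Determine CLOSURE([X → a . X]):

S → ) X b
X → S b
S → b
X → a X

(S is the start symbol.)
{ [S → . ) X b], [S → . b], [X → . S b], [X → . a X], [X → a . X] }

To compute CLOSURE, for each item [A → α.Bβ] where B is a non-terminal, add [B → .γ] for all productions B → γ; repeat for the newly added items until nothing changes.

Start with: [X → a . X]
  [X → a . X] has the dot before X: add [X → . S b], [X → . a X]
  [X → . S b] has the dot before S: add [S → . ) X b], [S → . b]
No further items can be added.

CLOSURE = { [S → . ) X b], [S → . b], [X → . S b], [X → . a X], [X → a . X] }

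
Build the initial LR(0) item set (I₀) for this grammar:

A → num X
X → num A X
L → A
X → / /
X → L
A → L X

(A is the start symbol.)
{ [A → . L X], [A → . num X], [A' → . A], [L → . A] }

First, augment the grammar with A' → A
I₀ = CLOSURE({ [A' → . A] }):
  [A' → . A] has the dot before A: add [A → . num X], [A → . L X]
  [A → . L X] has the dot before L: add [L → . A]
No further items can be added.

I₀ = { [A → . L X], [A → . num X], [A' → . A], [L → . A] }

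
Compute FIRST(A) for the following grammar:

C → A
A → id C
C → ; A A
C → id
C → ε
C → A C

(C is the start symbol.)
To compute FIRST(A), examine every production with A on the left-hand side, reading each right-hand side left to right until a non-nullable symbol is reached.

From A → id C:
  - id is a terminal: add 'id' and stop

Collecting: FIRST(A) = { 'id' }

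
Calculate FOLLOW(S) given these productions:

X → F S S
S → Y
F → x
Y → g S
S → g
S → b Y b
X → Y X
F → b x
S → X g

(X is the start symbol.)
To compute FOLLOW(S), find every occurrence of S on a right-hand side N → α S β: add FIRST(β) \ {ε}, and if β is empty or nullable also add FOLLOW(N). Iterate to a fixed point.

In X → F S S: S is followed by S, add FIRST(S) \ {ε} = { 'b', 'g', 'x' }
In X → F S S: S is at the end, add FOLLOW(X)
In Y → g S: S is at the end, add FOLLOW(Y)

The FOLLOW sets referred to above (computed the same way, to a fixed point):
  FOLLOW(X) = { $, 'g' }
  FOLLOW(Y) = { $, 'b', 'g', 'x' }

Taking the union: FOLLOW(S) = { $, 'b', 'g', 'x' }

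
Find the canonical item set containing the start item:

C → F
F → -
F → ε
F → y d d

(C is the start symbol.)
{ [C → . F], [C' → . C], [F → . -], [F → . y d d], [F → .] }

First, augment the grammar with C' → C
I₀ = CLOSURE({ [C' → . C] }):
  [C' → . C] has the dot before C: add [C → . F]
  [C → . F] has the dot before F: add [F → . -], [F → .], [F → . y d d]
No further items can be added.

I₀ = { [C → . F], [C' → . C], [F → . -], [F → . y d d], [F → .] }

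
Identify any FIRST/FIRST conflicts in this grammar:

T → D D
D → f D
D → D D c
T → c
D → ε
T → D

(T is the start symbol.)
Yes. T → D D / T → c on { 'c' }; T → D D / T → D on { 'c', 'f', ε }; T → c / T → D on { 'c' }; D → f D / D → D D c on { 'f' }

FIRST sets of the non-terminals at (or reachable through a nullable prefix from) the front of some alternative:
  FIRST(D) = { 'c', 'f', ε }

Productions for T:
  T → D D: FIRST = { 'c', 'f', ε }
  T → c: FIRST = { 'c' }
  T → D: FIRST = { 'c', 'f', ε }
Productions for D:
  D → f D: FIRST = { 'f' }
  D → D D c: FIRST = { 'c', 'f' }
  D → ε: FIRST = { ε }

Conflict for T: T → D D and T → c
  Overlap: { 'c' }
Conflict for T: T → D D and T → D
  Overlap: { 'c', 'f', ε }
Conflict for T: T → c and T → D
  Overlap: { 'c' }
Conflict for D: D → f D and D → D D c
  Overlap: { 'f' }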